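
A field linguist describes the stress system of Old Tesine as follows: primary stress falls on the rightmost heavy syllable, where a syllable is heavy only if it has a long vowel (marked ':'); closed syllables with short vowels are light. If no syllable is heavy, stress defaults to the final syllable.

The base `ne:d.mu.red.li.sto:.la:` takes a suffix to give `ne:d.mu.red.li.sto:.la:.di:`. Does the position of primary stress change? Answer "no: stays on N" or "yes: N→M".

yes: 6→7

Base `ne:d.mu.red.li.sto:.la:` (6 syllables):
  Weights: 1 ne:d H, 2 mu L, 3 red L, 4 li L, 5 sto: H, 6 la: H.
  Heavy syllables in the domain: 1, 5, 6. The rightmost is syllable 6 (la:).
  → primary stress on syllable 6.
Suffixed `ne:d.mu.red.li.sto:.la:.di:` (7 syllables):
  Weights: 1 ne:d H, 2 mu L, 3 red L, 4 li L, 5 sto: H, 6 la: H, 7 di: H.
  Heavy syllables in the domain: 1, 5, 6, 7. The rightmost is syllable 7 (di:).
  → primary stress on syllable 7.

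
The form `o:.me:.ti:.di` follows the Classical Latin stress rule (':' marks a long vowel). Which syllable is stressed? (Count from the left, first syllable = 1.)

3

Classical Latin: stress the penult if heavy (long vowel or closed), else the antepenult.
Weights: 2 me: H, 3 ti: H, 4 di L.
The penult (syllable 3, ti:) is heavy, so it takes stress.
Stress on syllable 3: o:.me:.ˈti:.di.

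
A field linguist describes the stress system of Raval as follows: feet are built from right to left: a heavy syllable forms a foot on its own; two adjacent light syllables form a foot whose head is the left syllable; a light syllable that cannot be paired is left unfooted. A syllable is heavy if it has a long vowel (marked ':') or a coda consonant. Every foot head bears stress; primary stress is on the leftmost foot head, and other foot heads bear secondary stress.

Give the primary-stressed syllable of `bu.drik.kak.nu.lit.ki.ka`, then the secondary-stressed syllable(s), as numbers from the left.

Weights: 1 bu L, 2 drik H, 3 kak H, 4 nu L, 5 lit H, 6 ki L, 7 ka L.
Parse right to left (heavy = foot alone; LL = one foot; stranded L unfooted): bu (ˈdrik) (ˈkak) nu (ˈlit) (ˈki.ka).
Foot heads: 2, 3, 5, 6.
Primary stress on the leftmost head = syllable 2.
Secondary stress on 3, 5, 6: bu.ˈdrik.ˌkak.nu.ˌlit.ˌki.ka.

primary 2, secondary 3, 5, 6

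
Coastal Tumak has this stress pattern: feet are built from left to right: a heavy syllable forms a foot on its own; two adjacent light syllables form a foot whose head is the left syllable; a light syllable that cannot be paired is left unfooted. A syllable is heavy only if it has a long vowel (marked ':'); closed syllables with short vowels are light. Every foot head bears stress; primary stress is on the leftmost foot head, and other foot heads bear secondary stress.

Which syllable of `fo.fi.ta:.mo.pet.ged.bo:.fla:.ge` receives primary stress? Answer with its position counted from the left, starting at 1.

Weights: 1 fo L, 2 fi L, 3 ta: H, 4 mo L, 5 pet L, 6 ged L, 7 bo: H, 8 fla: H, 9 ge L.
Parse left to right (heavy = foot alone; LL = one foot; stranded L unfooted): (ˈfo.fi) (ˈta:) (ˈmo.pet) ged (ˈbo:) (ˈfla:) ge.
Foot heads: 1, 3, 4, 7, 8.
Primary stress on the leftmost head = syllable 1.
Primary stress: syllable 1 → ˈfo.fi.ta:.mo.pet.ged.bo:.fla:.ge.

1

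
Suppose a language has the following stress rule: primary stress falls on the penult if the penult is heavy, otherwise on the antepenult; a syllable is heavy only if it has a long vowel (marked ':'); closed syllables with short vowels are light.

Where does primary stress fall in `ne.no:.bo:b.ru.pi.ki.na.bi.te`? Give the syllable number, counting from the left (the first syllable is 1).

Weights: 7 na L, 8 bi L, 9 te L.
The penult (syllable 8, bi) is light, so stress falls on the antepenult (syllable 7, na).
Primary stress: syllable 7 → ne.no:.bo:b.ru.pi.ki.ˈna.bi.te.

7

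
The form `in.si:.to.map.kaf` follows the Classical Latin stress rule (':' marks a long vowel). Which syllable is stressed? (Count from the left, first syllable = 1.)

4

Classical Latin: stress the penult if heavy (long vowel or closed), else the antepenult.
Weights: 3 to L, 4 map H, 5 kaf H.
The penult (syllable 4, map) is heavy, so it takes stress.
Stress on syllable 4: in.si:.to.ˈmap.kaf.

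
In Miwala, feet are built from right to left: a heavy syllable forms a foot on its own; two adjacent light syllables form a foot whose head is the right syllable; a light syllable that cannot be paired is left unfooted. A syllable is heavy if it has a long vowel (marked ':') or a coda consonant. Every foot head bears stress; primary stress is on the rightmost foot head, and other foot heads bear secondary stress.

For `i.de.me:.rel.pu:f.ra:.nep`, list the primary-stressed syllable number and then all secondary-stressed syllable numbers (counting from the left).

primary 7, secondary 2, 3, 4, 5, 6

Weights: 1 i L, 2 de L, 3 me: H, 4 rel H, 5 pu:f H, 6 ra: H, 7 nep H.
Parse right to left (heavy = foot alone; LL = one foot; stranded L unfooted): (i.ˈde) (ˈme:) (ˈrel) (ˈpu:f) (ˈra:) (ˈnep).
Foot heads: 2, 3, 4, 5, 6, 7.
Primary stress on the rightmost head = syllable 7.
Secondary stress on 2, 3, 4, 5, 6: i.ˌde.ˌme:.ˌrel.ˌpu:f.ˌra:.ˈnep.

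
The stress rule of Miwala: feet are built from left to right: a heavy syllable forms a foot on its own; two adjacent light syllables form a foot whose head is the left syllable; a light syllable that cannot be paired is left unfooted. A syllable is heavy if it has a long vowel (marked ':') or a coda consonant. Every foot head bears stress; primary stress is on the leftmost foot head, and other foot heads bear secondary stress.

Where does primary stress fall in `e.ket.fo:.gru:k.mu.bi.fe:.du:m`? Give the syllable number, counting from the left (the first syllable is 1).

Weights: 1 e L, 2 ket H, 3 fo: H, 4 gru:k H, 5 mu L, 6 bi L, 7 fe: H, 8 du:m H.
Parse left to right (heavy = foot alone; LL = one foot; stranded L unfooted): e (ˈket) (ˈfo:) (ˈgru:k) (ˈmu.bi) (ˈfe:) (ˈdu:m).
Foot heads: 2, 3, 4, 5, 7, 8.
Primary stress on the leftmost head = syllable 2.
Primary stress: syllable 2 → e.ˈket.fo:.gru:k.mu.bi.fe:.du:m.

2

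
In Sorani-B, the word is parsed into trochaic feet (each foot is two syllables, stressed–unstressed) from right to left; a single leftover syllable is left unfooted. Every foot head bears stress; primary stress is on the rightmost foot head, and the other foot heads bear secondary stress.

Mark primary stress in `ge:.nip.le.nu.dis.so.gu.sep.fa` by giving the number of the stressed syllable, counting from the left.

Parse right to left into trochaic (ˈσσ) feet: ge: (ˈnip.le) (ˈnu.dis) (ˈso.gu) (ˈsep.fa). Syllable 1 is left unfooted.
Foot heads (stressed positions): 2, 4, 6, 8.
End Rule Rightmost: primary stress on the rightmost head = syllable 8.
Primary stress: syllable 8 → ge:.nip.le.nu.dis.so.gu.ˈsep.fa.

8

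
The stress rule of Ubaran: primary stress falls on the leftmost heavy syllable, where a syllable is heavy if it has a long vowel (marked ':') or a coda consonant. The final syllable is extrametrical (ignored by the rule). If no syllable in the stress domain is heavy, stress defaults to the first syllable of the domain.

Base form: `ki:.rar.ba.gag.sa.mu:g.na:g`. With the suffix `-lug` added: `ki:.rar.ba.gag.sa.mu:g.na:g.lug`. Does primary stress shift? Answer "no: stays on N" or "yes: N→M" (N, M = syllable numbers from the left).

Base `ki:.rar.ba.gag.sa.mu:g.na:g` (7 syllables):
  The final syllable (7, na:g) is extrametrical; the stress domain is syllables 1–6.
  Weights: 1 ki: H, 2 rar H, 3 ba L, 4 gag H, 5 sa L, 6 mu:g H.
  Heavy syllables in the domain: 1, 2, 4, 6. The leftmost is syllable 1 (ki:).
  → primary stress on syllable 1.
Suffixed `ki:.rar.ba.gag.sa.mu:g.na:g.lug` (8 syllables):
  The final syllable (8, lug) is extrametrical; the stress domain is syllables 1–7.
  Weights: 1 ki: H, 2 rar H, 3 ba L, 4 gag H, 5 sa L, 6 mu:g H, 7 na:g H.
  Heavy syllables in the domain: 1, 2, 4, 6, 7. The leftmost is syllable 1 (ki:).
  → primary stress on syllable 1.

no: stays on 1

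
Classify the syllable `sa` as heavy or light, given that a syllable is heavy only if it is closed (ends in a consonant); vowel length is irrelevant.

light

`sa`: short vowel, open (no coda). Open (no coda) → light.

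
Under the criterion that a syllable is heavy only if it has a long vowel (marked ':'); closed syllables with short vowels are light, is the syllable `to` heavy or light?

light

`to`: short vowel, open (no coda). Short vowel → light.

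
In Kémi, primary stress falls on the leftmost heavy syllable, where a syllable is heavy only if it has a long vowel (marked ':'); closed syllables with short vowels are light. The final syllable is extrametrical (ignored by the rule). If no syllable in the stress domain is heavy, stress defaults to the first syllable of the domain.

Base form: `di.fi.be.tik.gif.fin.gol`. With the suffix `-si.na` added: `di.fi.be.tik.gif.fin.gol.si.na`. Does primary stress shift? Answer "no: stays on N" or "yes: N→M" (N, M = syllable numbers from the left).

no: stays on 1

Base `di.fi.be.tik.gif.fin.gol` (7 syllables):
  The final syllable (7, gol) is extrametrical; the stress domain is syllables 1–6.
  Weights: 1 di L, 2 fi L, 3 be L, 4 tik L, 5 gif L, 6 fin L.
  No heavy syllable in the domain; default to the first syllable of the domain = syllable 1.
  → primary stress on syllable 1.
Suffixed `di.fi.be.tik.gif.fin.gol.si.na` (9 syllables):
  The final syllable (9, na) is extrametrical; the stress domain is syllables 1–8.
  Weights: 1 di L, 2 fi L, 3 be L, 4 tik L, 5 gif L, 6 fin L, 7 gol L, 8 si L.
  No heavy syllable in the domain; default to the first syllable of the domain = syllable 1.
  → primary stress on syllable 1.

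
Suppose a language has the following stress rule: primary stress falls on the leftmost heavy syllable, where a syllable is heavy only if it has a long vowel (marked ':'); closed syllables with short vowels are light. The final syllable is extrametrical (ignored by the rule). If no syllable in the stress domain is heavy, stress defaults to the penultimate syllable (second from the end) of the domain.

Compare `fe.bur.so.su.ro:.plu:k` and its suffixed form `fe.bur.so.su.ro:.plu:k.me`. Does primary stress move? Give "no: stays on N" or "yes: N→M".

Base `fe.bur.so.su.ro:.plu:k` (6 syllables):
  The final syllable (6, plu:k) is extrametrical; the stress domain is syllables 1–5.
  Weights: 1 fe L, 2 bur L, 3 so L, 4 su L, 5 ro: H.
  Heavy syllables in the domain: 5. The leftmost is syllable 5 (ro:).
  → primary stress on syllable 5.
Suffixed `fe.bur.so.su.ro:.plu:k.me` (7 syllables):
  The final syllable (7, me) is extrametrical; the stress domain is syllables 1–6.
  Weights: 1 fe L, 2 bur L, 3 so L, 4 su L, 5 ro: H, 6 plu:k H.
  Heavy syllables in the domain: 5, 6. The leftmost is syllable 5 (ro:).
  → primary stress on syllable 5.

no: stays on 5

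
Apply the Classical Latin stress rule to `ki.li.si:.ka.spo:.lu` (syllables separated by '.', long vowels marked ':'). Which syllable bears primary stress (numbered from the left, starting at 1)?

Classical Latin: stress the penult if heavy (long vowel or closed), else the antepenult.
Weights: 4 ka L, 5 spo: H, 6 lu L.
The penult (syllable 5, spo:) is heavy, so it takes stress.
Stress on syllable 5: ki.li.si:.ka.ˈspo:.lu.

5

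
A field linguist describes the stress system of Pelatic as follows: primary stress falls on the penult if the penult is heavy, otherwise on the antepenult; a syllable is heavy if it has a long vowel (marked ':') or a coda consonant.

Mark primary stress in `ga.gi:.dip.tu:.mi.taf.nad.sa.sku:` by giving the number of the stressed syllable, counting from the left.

Weights: 7 nad H, 8 sa L, 9 sku: H.
The penult (syllable 8, sa) is light, so stress falls on the antepenult (syllable 7, nad).
Primary stress: syllable 7 → ga.gi:.dip.tu:.mi.taf.ˈnad.sa.sku:.

7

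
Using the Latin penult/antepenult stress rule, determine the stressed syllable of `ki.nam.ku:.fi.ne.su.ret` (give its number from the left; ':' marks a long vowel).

Classical Latin: stress the penult if heavy (long vowel or closed), else the antepenult.
Weights: 5 ne L, 6 su L, 7 ret H.
The penult (syllable 6, su) is light, so stress falls on the antepenult (syllable 5, ne).
Stress on syllable 5: ki.nam.ku:.fi.ˈne.su.ret.

5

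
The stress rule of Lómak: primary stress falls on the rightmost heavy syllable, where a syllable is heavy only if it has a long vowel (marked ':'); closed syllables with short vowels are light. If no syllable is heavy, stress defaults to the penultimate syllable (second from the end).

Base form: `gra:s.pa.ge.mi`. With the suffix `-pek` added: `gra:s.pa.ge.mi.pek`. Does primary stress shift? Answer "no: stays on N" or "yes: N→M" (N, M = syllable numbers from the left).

no: stays on 1

Base `gra:s.pa.ge.mi` (4 syllables):
  Weights: 1 gra:s H, 2 pa L, 3 ge L, 4 mi L.
  Heavy syllables in the domain: 1. The rightmost is syllable 1 (gra:s).
  → primary stress on syllable 1.
Suffixed `gra:s.pa.ge.mi.pek` (5 syllables):
  Weights: 1 gra:s H, 2 pa L, 3 ge L, 4 mi L, 5 pek L.
  Heavy syllables in the domain: 1. The rightmost is syllable 1 (gra:s).
  → primary stress on syllable 1.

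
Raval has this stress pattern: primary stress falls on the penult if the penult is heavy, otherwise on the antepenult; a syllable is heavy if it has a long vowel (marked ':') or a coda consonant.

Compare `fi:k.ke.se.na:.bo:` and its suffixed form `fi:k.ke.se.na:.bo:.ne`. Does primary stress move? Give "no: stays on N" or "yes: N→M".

Base `fi:k.ke.se.na:.bo:` (5 syllables):
  Weights: 3 se L, 4 na: H, 5 bo: H.
  The penult (syllable 4, na:) is heavy, so it takes stress.
  → primary stress on syllable 4.
Suffixed `fi:k.ke.se.na:.bo:.ne` (6 syllables):
  Weights: 4 na: H, 5 bo: H, 6 ne L.
  The penult (syllable 5, bo:) is heavy, so it takes stress.
  → primary stress on syllable 5.

yes: 4→5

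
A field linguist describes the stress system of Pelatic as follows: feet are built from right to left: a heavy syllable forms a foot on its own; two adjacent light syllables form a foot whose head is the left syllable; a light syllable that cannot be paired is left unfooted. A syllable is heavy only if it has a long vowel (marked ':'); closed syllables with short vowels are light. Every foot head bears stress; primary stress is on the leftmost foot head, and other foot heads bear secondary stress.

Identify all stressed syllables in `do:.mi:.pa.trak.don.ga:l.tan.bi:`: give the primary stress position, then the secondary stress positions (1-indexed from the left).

primary 1, secondary 2, 4, 6, 8

Weights: 1 do: H, 2 mi: H, 3 pa L, 4 trak L, 5 don L, 6 ga:l H, 7 tan L, 8 bi: H.
Parse right to left (heavy = foot alone; LL = one foot; stranded L unfooted): (ˈdo:) (ˈmi:) pa (ˈtrak.don) (ˈga:l) tan (ˈbi:).
Foot heads: 1, 2, 4, 6, 8.
Primary stress on the leftmost head = syllable 1.
Secondary stress on 2, 4, 6, 8: ˈdo:.ˌmi:.pa.ˌtrak.don.ˌga:l.tan.ˌbi:.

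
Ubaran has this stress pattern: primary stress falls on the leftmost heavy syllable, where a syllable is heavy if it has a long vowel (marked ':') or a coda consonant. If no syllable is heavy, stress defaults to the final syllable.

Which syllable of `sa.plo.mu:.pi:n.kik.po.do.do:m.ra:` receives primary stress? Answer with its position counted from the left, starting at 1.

Weights: 1 sa L, 2 plo L, 3 mu: H, 4 pi:n H, 5 kik H, 6 po L, 7 do L, 8 do:m H, 9 ra: H.
Heavy syllables in the domain: 3, 4, 5, 8, 9. The leftmost is syllable 3 (mu:).
Primary stress: syllable 3 → sa.plo.ˈmu:.pi:n.kik.po.do.do:m.ra:.

3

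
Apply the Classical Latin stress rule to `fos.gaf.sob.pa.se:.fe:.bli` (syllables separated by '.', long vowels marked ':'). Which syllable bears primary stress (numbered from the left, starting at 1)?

Classical Latin: stress the penult if heavy (long vowel or closed), else the antepenult.
Weights: 5 se: H, 6 fe: H, 7 bli L.
The penult (syllable 6, fe:) is heavy, so it takes stress.
Stress on syllable 6: fos.gaf.sob.pa.se:.ˈfe:.bli.

6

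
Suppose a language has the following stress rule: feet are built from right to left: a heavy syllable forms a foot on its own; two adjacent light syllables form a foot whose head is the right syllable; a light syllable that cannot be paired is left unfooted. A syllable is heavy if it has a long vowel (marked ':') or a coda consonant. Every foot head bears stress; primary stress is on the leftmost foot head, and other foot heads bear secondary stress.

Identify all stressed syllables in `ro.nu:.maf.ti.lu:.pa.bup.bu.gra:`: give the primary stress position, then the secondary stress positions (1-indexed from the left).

Weights: 1 ro L, 2 nu: H, 3 maf H, 4 ti L, 5 lu: H, 6 pa L, 7 bup H, 8 bu L, 9 gra: H.
Parse right to left (heavy = foot alone; LL = one foot; stranded L unfooted): ro (ˈnu:) (ˈmaf) ti (ˈlu:) pa (ˈbup) bu (ˈgra:).
Foot heads: 2, 3, 5, 7, 9.
Primary stress on the leftmost head = syllable 2.
Secondary stress on 3, 5, 7, 9: ro.ˈnu:.ˌmaf.ti.ˌlu:.pa.ˌbup.bu.ˌgra:.

primary 2, secondary 3, 5, 7, 9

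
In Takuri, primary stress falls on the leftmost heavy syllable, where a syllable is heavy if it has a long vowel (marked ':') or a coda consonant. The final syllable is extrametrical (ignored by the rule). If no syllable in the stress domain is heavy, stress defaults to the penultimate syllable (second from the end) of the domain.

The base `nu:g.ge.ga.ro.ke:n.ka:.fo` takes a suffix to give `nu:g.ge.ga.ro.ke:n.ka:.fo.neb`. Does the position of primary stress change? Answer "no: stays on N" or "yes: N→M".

no: stays on 1

Base `nu:g.ge.ga.ro.ke:n.ka:.fo` (7 syllables):
  The final syllable (7, fo) is extrametrical; the stress domain is syllables 1–6.
  Weights: 1 nu:g H, 2 ge L, 3 ga L, 4 ro L, 5 ke:n H, 6 ka: H.
  Heavy syllables in the domain: 1, 5, 6. The leftmost is syllable 1 (nu:g).
  → primary stress on syllable 1.
Suffixed `nu:g.ge.ga.ro.ke:n.ka:.fo.neb` (8 syllables):
  The final syllable (8, neb) is extrametrical; the stress domain is syllables 1–7.
  Weights: 1 nu:g H, 2 ge L, 3 ga L, 4 ro L, 5 ke:n H, 6 ka: H, 7 fo L.
  Heavy syllables in the domain: 1, 5, 6. The leftmost is syllable 1 (nu:g).
  → primary stress on syllable 1.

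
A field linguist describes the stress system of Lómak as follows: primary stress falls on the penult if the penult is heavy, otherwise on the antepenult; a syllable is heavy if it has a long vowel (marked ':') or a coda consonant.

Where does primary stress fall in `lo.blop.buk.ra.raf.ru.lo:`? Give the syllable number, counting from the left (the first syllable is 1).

5

Weights: 5 raf H, 6 ru L, 7 lo: H.
The penult (syllable 6, ru) is light, so stress falls on the antepenult (syllable 5, raf).
Primary stress: syllable 5 → lo.blop.buk.ra.ˈraf.ru.lo:.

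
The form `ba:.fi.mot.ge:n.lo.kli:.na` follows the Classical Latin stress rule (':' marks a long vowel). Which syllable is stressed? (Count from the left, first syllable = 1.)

6

Classical Latin: stress the penult if heavy (long vowel or closed), else the antepenult.
Weights: 5 lo L, 6 kli: H, 7 na L.
The penult (syllable 6, kli:) is heavy, so it takes stress.
Stress on syllable 6: ba:.fi.mot.ge:n.lo.ˈkli:.na.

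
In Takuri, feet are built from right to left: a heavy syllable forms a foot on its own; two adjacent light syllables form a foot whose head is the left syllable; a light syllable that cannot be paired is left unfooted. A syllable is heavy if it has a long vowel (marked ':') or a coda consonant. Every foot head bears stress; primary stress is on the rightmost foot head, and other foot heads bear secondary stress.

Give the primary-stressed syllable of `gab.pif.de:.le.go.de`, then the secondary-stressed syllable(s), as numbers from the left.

Weights: 1 gab H, 2 pif H, 3 de: H, 4 le L, 5 go L, 6 de L.
Parse right to left (heavy = foot alone; LL = one foot; stranded L unfooted): (ˈgab) (ˈpif) (ˈde:) le (ˈgo.de).
Foot heads: 1, 2, 3, 5.
Primary stress on the rightmost head = syllable 5.
Secondary stress on 1, 2, 3: ˌgab.ˌpif.ˌde:.le.ˈgo.de.

primary 5, secondary 1, 2, 3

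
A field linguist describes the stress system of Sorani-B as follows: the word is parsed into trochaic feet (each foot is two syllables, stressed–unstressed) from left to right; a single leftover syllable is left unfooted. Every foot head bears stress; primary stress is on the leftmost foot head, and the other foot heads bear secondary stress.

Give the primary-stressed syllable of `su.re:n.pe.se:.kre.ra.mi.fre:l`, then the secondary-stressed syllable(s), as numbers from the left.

Parse left to right into trochaic (ˈσσ) feet: (ˈsu.re:n) (ˈpe.se:) (ˈkre.ra) (ˈmi.fre:l).
Foot heads (stressed positions): 1, 3, 5, 7.
End Rule Leftmost: primary stress on the leftmost head = syllable 1.
Secondary stress on 3, 5, 7: ˈsu.re:n.ˌpe.se:.ˌkre.ra.ˌmi.fre:l.

primary 1, secondary 3, 5, 7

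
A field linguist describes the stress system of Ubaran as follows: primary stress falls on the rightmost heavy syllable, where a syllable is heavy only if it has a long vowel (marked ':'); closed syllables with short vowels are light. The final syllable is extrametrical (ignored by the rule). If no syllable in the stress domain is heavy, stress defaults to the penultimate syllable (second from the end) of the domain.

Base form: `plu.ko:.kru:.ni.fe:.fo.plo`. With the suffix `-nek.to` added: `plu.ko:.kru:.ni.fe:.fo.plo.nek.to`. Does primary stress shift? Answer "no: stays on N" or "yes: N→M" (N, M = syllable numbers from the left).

no: stays on 5

Base `plu.ko:.kru:.ni.fe:.fo.plo` (7 syllables):
  The final syllable (7, plo) is extrametrical; the stress domain is syllables 1–6.
  Weights: 1 plu L, 2 ko: H, 3 kru: H, 4 ni L, 5 fe: H, 6 fo L.
  Heavy syllables in the domain: 2, 3, 5. The rightmost is syllable 5 (fe:).
  → primary stress on syllable 5.
Suffixed `plu.ko:.kru:.ni.fe:.fo.plo.nek.to` (9 syllables):
  The final syllable (9, to) is extrametrical; the stress domain is syllables 1–8.
  Weights: 1 plu L, 2 ko: H, 3 kru: H, 4 ni L, 5 fe: H, 6 fo L, 7 plo L, 8 nek L.
  Heavy syllables in the domain: 2, 3, 5. The rightmost is syllable 5 (fe:).
  → primary stress on syllable 5.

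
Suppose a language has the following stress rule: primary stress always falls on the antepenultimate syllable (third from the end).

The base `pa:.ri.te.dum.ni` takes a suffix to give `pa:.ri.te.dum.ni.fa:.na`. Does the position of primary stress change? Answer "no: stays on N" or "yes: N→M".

yes: 3→5

Base `pa:.ri.te.dum.ni` (5 syllables):
  The word has 5 syllables; the antepenultimate syllable (third from the end) is syllable 3 (te).
  → primary stress on syllable 3.
Suffixed `pa:.ri.te.dum.ni.fa:.na` (7 syllables):
  The word has 7 syllables; the antepenultimate syllable (third from the end) is syllable 5 (ni).
  → primary stress on syllable 5.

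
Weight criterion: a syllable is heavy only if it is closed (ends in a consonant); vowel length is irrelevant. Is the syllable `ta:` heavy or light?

`ta:`: long vowel, open (no coda). Open (no coda) → light.

light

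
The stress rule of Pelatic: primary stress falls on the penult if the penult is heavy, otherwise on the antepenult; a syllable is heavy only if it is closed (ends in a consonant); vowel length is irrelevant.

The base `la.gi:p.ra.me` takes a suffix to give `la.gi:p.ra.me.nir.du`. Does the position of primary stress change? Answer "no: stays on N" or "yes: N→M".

yes: 2→5

Base `la.gi:p.ra.me` (4 syllables):
  Weights: 2 gi:p H, 3 ra L, 4 me L.
  The penult (syllable 3, ra) is light, so stress falls on the antepenult (syllable 2, gi:p).
  → primary stress on syllable 2.
Suffixed `la.gi:p.ra.me.nir.du` (6 syllables):
  Weights: 4 me L, 5 nir H, 6 du L.
  The penult (syllable 5, nir) is heavy, so it takes stress.
  → primary stress on syllable 5.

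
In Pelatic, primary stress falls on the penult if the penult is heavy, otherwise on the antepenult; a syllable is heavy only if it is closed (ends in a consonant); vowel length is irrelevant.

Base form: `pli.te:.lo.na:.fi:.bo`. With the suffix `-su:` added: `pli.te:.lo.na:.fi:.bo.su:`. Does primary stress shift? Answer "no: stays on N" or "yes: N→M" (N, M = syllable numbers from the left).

Base `pli.te:.lo.na:.fi:.bo` (6 syllables):
  Weights: 4 na: L, 5 fi: L, 6 bo L.
  The penult (syllable 5, fi:) is light, so stress falls on the antepenult (syllable 4, na:).
  → primary stress on syllable 4.
Suffixed `pli.te:.lo.na:.fi:.bo.su:` (7 syllables):
  Weights: 5 fi: L, 6 bo L, 7 su: L.
  The penult (syllable 6, bo) is light, so stress falls on the antepenult (syllable 5, fi:).
  → primary stress on syllable 5.

yes: 4→5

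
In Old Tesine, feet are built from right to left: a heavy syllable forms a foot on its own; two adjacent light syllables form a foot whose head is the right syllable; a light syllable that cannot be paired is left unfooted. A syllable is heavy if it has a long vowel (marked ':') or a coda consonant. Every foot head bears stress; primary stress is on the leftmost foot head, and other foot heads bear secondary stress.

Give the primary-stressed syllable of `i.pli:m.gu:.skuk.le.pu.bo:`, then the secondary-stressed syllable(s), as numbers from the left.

primary 2, secondary 3, 4, 6, 7

Weights: 1 i L, 2 pli:m H, 3 gu: H, 4 skuk H, 5 le L, 6 pu L, 7 bo: H.
Parse right to left (heavy = foot alone; LL = one foot; stranded L unfooted): i (ˈpli:m) (ˈgu:) (ˈskuk) (le.ˈpu) (ˈbo:).
Foot heads: 2, 3, 4, 6, 7.
Primary stress on the leftmost head = syllable 2.
Secondary stress on 3, 4, 6, 7: i.ˈpli:m.ˌgu:.ˌskuk.le.ˌpu.ˌbo:.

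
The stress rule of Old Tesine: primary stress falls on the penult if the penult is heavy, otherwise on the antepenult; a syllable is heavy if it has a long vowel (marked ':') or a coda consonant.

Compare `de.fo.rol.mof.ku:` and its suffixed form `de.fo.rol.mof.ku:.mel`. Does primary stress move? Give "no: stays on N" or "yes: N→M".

yes: 4→5

Base `de.fo.rol.mof.ku:` (5 syllables):
  Weights: 3 rol H, 4 mof H, 5 ku: H.
  The penult (syllable 4, mof) is heavy, so it takes stress.
  → primary stress on syllable 4.
Suffixed `de.fo.rol.mof.ku:.mel` (6 syllables):
  Weights: 4 mof H, 5 ku: H, 6 mel H.
  The penult (syllable 5, ku:) is heavy, so it takes stress.
  → primary stress on syllable 5.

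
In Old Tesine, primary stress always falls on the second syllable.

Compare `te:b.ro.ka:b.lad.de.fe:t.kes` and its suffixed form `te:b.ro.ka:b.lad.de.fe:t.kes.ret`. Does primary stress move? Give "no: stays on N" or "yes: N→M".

Base `te:b.ro.ka:b.lad.de.fe:t.kes` (7 syllables):
  The word has 7 syllables; the second syllable is syllable 2 (ro).
  → primary stress on syllable 2.
Suffixed `te:b.ro.ka:b.lad.de.fe:t.kes.ret` (8 syllables):
  The word has 8 syllables; the second syllable is syllable 2 (ro).
  → primary stress on syllable 2.

no: stays on 2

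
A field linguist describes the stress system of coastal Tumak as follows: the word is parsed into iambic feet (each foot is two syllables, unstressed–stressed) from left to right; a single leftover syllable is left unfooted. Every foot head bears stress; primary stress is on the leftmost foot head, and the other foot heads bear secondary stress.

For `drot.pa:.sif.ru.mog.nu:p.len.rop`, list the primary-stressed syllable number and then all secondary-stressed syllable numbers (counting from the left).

primary 2, secondary 4, 6, 8

Parse left to right into iambic (σˈσ) feet: (drot.ˈpa:) (sif.ˈru) (mog.ˈnu:p) (len.ˈrop).
Foot heads (stressed positions): 2, 4, 6, 8.
End Rule Leftmost: primary stress on the leftmost head = syllable 2.
Secondary stress on 4, 6, 8: drot.ˈpa:.sif.ˌru.mog.ˌnu:p.len.ˌrop.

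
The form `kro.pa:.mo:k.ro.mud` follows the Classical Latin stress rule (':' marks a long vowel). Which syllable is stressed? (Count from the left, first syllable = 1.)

3

Classical Latin: stress the penult if heavy (long vowel or closed), else the antepenult.
Weights: 3 mo:k H, 4 ro L, 5 mud H.
The penult (syllable 4, ro) is light, so stress falls on the antepenult (syllable 3, mo:k).
Stress on syllable 3: kro.pa:.ˈmo:k.ro.mud.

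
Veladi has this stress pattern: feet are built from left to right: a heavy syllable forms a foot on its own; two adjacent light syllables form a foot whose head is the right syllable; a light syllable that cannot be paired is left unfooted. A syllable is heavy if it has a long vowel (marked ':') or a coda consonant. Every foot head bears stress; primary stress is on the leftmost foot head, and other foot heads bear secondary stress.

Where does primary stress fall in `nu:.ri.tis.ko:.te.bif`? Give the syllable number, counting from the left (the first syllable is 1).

Weights: 1 nu: H, 2 ri L, 3 tis H, 4 ko: H, 5 te L, 6 bif H.
Parse left to right (heavy = foot alone; LL = one foot; stranded L unfooted): (ˈnu:) ri (ˈtis) (ˈko:) te (ˈbif).
Foot heads: 1, 3, 4, 6.
Primary stress on the leftmost head = syllable 1.
Primary stress: syllable 1 → ˈnu:.ri.tis.ko:.te.bif.

1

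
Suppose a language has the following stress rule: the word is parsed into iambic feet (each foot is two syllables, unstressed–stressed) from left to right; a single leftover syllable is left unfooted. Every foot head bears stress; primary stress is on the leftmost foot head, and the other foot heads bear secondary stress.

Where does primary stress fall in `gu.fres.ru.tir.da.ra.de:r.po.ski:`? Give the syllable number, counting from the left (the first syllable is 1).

Parse left to right into iambic (σˈσ) feet: (gu.ˈfres) (ru.ˈtir) (da.ˈra) (de:r.ˈpo) ski:. Syllable 9 is left unfooted.
Foot heads (stressed positions): 2, 4, 6, 8.
End Rule Leftmost: primary stress on the leftmost head = syllable 2.
Primary stress: syllable 2 → gu.ˈfres.ru.tir.da.ra.de:r.po.ski:.

2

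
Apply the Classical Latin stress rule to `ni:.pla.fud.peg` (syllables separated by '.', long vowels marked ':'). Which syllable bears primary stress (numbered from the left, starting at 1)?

3

Classical Latin: stress the penult if heavy (long vowel or closed), else the antepenult.
Weights: 2 pla L, 3 fud H, 4 peg H.
The penult (syllable 3, fud) is heavy, so it takes stress.
Stress on syllable 3: ni:.pla.ˈfud.peg.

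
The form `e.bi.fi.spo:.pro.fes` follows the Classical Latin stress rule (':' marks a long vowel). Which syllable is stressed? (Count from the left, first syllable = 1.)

Classical Latin: stress the penult if heavy (long vowel or closed), else the antepenult.
Weights: 4 spo: H, 5 pro L, 6 fes H.
The penult (syllable 5, pro) is light, so stress falls on the antepenult (syllable 4, spo:).
Stress on syllable 4: e.bi.fi.ˈspo:.pro.fes.

4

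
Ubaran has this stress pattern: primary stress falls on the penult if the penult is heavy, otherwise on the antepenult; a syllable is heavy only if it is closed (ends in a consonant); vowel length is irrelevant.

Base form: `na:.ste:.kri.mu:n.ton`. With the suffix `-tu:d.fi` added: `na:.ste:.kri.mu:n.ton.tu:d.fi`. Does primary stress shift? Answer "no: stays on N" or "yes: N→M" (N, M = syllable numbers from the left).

yes: 4→6

Base `na:.ste:.kri.mu:n.ton` (5 syllables):
  Weights: 3 kri L, 4 mu:n H, 5 ton H.
  The penult (syllable 4, mu:n) is heavy, so it takes stress.
  → primary stress on syllable 4.
Suffixed `na:.ste:.kri.mu:n.ton.tu:d.fi` (7 syllables):
  Weights: 5 ton H, 6 tu:d H, 7 fi L.
  The penult (syllable 6, tu:d) is heavy, so it takes stress.
  → primary stress on syllable 6.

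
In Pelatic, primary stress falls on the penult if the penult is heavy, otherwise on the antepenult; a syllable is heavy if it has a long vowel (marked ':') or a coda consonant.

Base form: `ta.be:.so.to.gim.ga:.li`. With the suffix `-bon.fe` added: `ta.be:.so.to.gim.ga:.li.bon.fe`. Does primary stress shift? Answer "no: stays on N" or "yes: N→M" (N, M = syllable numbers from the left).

Base `ta.be:.so.to.gim.ga:.li` (7 syllables):
  Weights: 5 gim H, 6 ga: H, 7 li L.
  The penult (syllable 6, ga:) is heavy, so it takes stress.
  → primary stress on syllable 6.
Suffixed `ta.be:.so.to.gim.ga:.li.bon.fe` (9 syllables):
  Weights: 7 li L, 8 bon H, 9 fe L.
  The penult (syllable 8, bon) is heavy, so it takes stress.
  → primary stress on syllable 8.

yes: 6→8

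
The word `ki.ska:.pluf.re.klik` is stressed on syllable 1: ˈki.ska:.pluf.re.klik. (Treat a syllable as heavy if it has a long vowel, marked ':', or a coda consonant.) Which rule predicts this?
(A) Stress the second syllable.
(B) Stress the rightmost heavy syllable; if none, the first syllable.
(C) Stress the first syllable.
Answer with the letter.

C

Rule A → syllable 2 (observed: 1).
Rule B → syllable 5 (observed: 1).
Rule C → syllable 1 ✓.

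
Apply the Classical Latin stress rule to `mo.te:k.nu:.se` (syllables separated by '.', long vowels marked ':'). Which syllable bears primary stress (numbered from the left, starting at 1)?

Classical Latin: stress the penult if heavy (long vowel or closed), else the antepenult.
Weights: 2 te:k H, 3 nu: H, 4 se L.
The penult (syllable 3, nu:) is heavy, so it takes stress.
Stress on syllable 3: mo.te:k.ˈnu:.se.

3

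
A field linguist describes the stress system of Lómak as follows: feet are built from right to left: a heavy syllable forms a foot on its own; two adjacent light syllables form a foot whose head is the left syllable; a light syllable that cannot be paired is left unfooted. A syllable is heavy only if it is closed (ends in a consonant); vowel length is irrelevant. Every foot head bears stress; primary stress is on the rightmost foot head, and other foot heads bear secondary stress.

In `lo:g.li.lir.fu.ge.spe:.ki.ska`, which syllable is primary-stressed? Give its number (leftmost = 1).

Weights: 1 lo:g H, 2 li L, 3 lir H, 4 fu L, 5 ge L, 6 spe: L, 7 ki L, 8 ska L.
Parse right to left (heavy = foot alone; LL = one foot; stranded L unfooted): (ˈlo:g) li (ˈlir) fu (ˈge.spe:) (ˈki.ska).
Foot heads: 1, 3, 5, 7.
Primary stress on the rightmost head = syllable 7.
Primary stress: syllable 7 → lo:g.li.lir.fu.ge.spe:.ˈki.ska.

7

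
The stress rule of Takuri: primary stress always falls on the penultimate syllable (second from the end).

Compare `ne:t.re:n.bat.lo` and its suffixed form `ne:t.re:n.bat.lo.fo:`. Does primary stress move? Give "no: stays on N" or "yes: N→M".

Base `ne:t.re:n.bat.lo` (4 syllables):
  The word has 4 syllables; the penultimate syllable (second from the end) is syllable 3 (bat).
  → primary stress on syllable 3.
Suffixed `ne:t.re:n.bat.lo.fo:` (5 syllables):
  The word has 5 syllables; the penultimate syllable (second from the end) is syllable 4 (lo).
  → primary stress on syllable 4.

yes: 3→4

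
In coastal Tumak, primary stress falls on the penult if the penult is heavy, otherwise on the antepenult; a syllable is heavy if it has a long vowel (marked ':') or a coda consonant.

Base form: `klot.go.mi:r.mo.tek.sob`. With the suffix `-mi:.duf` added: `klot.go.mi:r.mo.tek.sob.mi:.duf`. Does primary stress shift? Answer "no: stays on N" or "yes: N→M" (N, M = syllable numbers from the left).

yes: 5→7

Base `klot.go.mi:r.mo.tek.sob` (6 syllables):
  Weights: 4 mo L, 5 tek H, 6 sob H.
  The penult (syllable 5, tek) is heavy, so it takes stress.
  → primary stress on syllable 5.
Suffixed `klot.go.mi:r.mo.tek.sob.mi:.duf` (8 syllables):
  Weights: 6 sob H, 7 mi: H, 8 duf H.
  The penult (syllable 7, mi:) is heavy, so it takes stress.
  → primary stress on syllable 7.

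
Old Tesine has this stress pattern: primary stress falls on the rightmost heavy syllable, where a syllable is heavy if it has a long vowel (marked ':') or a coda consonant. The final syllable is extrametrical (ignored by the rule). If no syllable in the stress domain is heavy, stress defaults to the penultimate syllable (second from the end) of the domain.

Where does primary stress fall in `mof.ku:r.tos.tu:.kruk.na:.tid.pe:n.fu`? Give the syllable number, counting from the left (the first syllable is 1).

8

The final syllable (9, fu) is extrametrical; the stress domain is syllables 1–8.
Weights: 1 mof H, 2 ku:r H, 3 tos H, 4 tu: H, 5 kruk H, 6 na: H, 7 tid H, 8 pe:n H.
Heavy syllables in the domain: 1, 2, 3, 4, 5, 6, 7, 8. The rightmost is syllable 8 (pe:n).
Primary stress: syllable 8 → mof.ku:r.tos.tu:.kruk.na:.tid.ˈpe:n.fu.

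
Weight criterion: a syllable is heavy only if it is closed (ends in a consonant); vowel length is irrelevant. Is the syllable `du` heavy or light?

light

`du`: short vowel, open (no coda). Open (no coda) → light.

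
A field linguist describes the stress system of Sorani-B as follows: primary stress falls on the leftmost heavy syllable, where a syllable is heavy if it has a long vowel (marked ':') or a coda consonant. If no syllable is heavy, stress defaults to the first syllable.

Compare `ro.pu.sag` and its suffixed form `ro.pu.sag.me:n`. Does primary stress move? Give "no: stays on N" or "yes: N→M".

no: stays on 3

Base `ro.pu.sag` (3 syllables):
  Weights: 1 ro L, 2 pu L, 3 sag H.
  Heavy syllables in the domain: 3. The leftmost is syllable 3 (sag).
  → primary stress on syllable 3.
Suffixed `ro.pu.sag.me:n` (4 syllables):
  Weights: 1 ro L, 2 pu L, 3 sag H, 4 me:n H.
  Heavy syllables in the domain: 3, 4. The leftmost is syllable 3 (sag).
  → primary stress on syllable 3.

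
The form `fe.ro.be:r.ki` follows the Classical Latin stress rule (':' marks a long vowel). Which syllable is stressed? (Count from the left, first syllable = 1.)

3

Classical Latin: stress the penult if heavy (long vowel or closed), else the antepenult.
Weights: 2 ro L, 3 be:r H, 4 ki L.
The penult (syllable 3, be:r) is heavy, so it takes stress.
Stress on syllable 3: fe.ro.ˈbe:r.ki.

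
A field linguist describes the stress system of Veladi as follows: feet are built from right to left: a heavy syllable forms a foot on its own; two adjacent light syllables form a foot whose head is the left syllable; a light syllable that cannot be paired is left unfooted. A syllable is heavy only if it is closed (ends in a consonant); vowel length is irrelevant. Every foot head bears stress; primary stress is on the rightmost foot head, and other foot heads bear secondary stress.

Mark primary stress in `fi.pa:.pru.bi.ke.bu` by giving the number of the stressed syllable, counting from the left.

Weights: 1 fi L, 2 pa: L, 3 pru L, 4 bi L, 5 ke L, 6 bu L.
Parse right to left (heavy = foot alone; LL = one foot; stranded L unfooted): (ˈfi.pa:) (ˈpru.bi) (ˈke.bu).
Foot heads: 1, 3, 5.
Primary stress on the rightmost head = syllable 5.
Primary stress: syllable 5 → fi.pa:.pru.bi.ˈke.bu.

5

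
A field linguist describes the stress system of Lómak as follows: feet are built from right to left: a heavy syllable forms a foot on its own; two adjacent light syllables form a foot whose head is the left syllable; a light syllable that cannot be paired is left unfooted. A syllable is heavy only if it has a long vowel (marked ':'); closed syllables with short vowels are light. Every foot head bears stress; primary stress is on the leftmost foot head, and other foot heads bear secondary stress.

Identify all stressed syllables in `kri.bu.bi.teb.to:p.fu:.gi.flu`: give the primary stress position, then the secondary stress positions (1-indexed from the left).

primary 1, secondary 3, 5, 6, 7

Weights: 1 kri L, 2 bu L, 3 bi L, 4 teb L, 5 to:p H, 6 fu: H, 7 gi L, 8 flu L.
Parse right to left (heavy = foot alone; LL = one foot; stranded L unfooted): (ˈkri.bu) (ˈbi.teb) (ˈto:p) (ˈfu:) (ˈgi.flu).
Foot heads: 1, 3, 5, 6, 7.
Primary stress on the leftmost head = syllable 1.
Secondary stress on 3, 5, 6, 7: ˈkri.bu.ˌbi.teb.ˌto:p.ˌfu:.ˌgi.flu.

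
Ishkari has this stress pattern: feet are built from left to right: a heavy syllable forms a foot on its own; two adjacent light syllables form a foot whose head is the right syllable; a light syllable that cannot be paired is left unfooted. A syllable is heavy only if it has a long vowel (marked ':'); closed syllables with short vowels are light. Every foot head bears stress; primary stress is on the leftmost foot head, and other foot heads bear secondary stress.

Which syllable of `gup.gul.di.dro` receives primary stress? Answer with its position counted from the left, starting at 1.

2

Weights: 1 gup L, 2 gul L, 3 di L, 4 dro L.
Parse left to right (heavy = foot alone; LL = one foot; stranded L unfooted): (gup.ˈgul) (di.ˈdro).
Foot heads: 2, 4.
Primary stress on the leftmost head = syllable 2.
Primary stress: syllable 2 → gup.ˈgul.di.dro.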